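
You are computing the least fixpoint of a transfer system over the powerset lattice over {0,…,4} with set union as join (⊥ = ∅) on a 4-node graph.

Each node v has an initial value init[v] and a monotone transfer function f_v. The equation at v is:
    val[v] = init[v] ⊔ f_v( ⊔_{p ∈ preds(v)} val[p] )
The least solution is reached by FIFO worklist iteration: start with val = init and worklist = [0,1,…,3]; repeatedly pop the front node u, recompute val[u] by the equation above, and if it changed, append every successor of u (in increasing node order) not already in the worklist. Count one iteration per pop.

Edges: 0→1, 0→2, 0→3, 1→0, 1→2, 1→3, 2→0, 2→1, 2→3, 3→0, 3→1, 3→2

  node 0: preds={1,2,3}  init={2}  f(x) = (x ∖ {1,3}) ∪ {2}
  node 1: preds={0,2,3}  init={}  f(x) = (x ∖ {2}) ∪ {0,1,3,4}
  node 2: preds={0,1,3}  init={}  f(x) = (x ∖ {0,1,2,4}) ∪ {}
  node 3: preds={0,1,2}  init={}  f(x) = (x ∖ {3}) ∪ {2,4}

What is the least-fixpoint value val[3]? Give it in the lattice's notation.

Worklist (8 pops):
  #1 pop 0: in={} → {2} (no change)
  #2 pop 1: in={2} → {0,1,3,4} (was {}); enqueue [0]
  #3 pop 2: in={0,1,2,3,4} → {3} (was {}); enqueue [1]
  #4 pop 3: in={0,1,2,3,4} → {0,1,2,4} (was {}); enqueue [2]
  #5 pop 0: in={0,1,2,3,4} → {0,2,4} (was {2}); enqueue [3]
  #6 pop 1: in={0,1,2,3,4} → {0,1,3,4} (no change)
  #7 pop 2: in={0,1,2,3,4} → {3} (no change)
  #8 pop 3: in={0,1,2,3,4} → {0,1,2,4} (no change)

Fixpoint:
  val[0] = {0,2,4}
  val[1] = {0,1,3,4}
  val[2] = {3}
  val[3] = {0,1,2,4}

{0,1,2,4}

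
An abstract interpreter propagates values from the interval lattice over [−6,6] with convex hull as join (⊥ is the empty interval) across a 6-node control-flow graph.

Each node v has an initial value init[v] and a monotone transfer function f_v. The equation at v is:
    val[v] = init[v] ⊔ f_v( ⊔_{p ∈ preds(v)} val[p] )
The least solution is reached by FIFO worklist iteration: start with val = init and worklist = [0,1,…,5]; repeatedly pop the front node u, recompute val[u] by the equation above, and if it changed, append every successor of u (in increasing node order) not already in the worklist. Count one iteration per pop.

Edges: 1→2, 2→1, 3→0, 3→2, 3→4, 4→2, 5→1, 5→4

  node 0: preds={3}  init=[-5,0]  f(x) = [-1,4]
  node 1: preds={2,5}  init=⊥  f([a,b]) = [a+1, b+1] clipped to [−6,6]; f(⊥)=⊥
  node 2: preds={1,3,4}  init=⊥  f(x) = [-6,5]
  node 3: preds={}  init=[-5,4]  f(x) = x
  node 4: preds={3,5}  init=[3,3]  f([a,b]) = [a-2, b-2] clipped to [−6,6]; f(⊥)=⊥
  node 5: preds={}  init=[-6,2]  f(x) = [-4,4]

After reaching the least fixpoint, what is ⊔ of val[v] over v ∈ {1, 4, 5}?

Iteration log — 9 steps:
  step 1. node 0  ⊔preds=[-5,4]  new=[-5,4]  old=[-5,0]  +wl: 
  step 2. node 1  ⊔preds=[-6,2]  new=[-5,3]  old=⊥  +wl: 
  step 3. node 2  ⊔preds=[-5,4]  new=[-6,5]  old=⊥  +wl: 1
  step 4. node 3  ⊔preds=⊥  new=[-5,4]  stable
  step 5. node 4  ⊔preds=[-6,4]  new=[-6,3]  old=[3,3]  +wl: 2
  step 6. node 5  ⊔preds=⊥  new=[-6,4]  old=[-6,2]  +wl: 4
  step 7. node 1  ⊔preds=[-6,5]  new=[-5,6]  old=[-5,3]  +wl: 
  step 8. node 2  ⊔preds=[-6,6]  new=[-6,5]  stable
  step 9. node 4  ⊔preds=[-6,4]  new=[-6,3]  stable

Least fixpoint reached:
  node 0: [-5,4]
  node 1: [-5,6]
  node 2: [-6,5]
  node 3: [-5,4]
  node 4: [-6,3]
  node 5: [-6,4]

[-6,6]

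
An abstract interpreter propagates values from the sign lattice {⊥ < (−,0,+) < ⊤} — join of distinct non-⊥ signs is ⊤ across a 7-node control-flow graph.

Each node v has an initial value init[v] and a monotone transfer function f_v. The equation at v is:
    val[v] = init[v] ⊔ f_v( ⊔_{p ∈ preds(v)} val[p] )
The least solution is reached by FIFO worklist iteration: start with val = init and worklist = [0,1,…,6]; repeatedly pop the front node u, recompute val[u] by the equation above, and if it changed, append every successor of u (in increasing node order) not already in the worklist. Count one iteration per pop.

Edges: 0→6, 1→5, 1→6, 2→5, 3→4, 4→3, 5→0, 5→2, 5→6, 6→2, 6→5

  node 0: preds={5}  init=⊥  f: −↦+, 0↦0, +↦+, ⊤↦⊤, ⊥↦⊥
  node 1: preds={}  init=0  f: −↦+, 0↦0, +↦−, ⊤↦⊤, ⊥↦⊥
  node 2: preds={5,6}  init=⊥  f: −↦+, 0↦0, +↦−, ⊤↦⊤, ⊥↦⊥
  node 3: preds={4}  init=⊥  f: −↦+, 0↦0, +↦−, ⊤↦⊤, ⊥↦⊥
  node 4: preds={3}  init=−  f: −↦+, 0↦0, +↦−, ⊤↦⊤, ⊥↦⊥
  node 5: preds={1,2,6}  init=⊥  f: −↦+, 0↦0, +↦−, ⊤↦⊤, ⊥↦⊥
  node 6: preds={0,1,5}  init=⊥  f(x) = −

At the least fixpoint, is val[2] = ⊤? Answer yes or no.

yes

Worklist (14 pops):
  #1 pop 0: in=⊥ → ⊥ (no change)
  #2 pop 1: in=⊥ → 0 (no change)
  #3 pop 2: in=⊥ → ⊥ (no change)
  #4 pop 3: in=− → + (was ⊥); enqueue []
  #5 pop 4: in=+ → − (no change)
  #6 pop 5: in=0 → 0 (was ⊥); enqueue [0,2]
  #7 pop 6: in=0 → − (was ⊥); enqueue [5]
  #8 pop 0: in=0 → 0 (was ⊥); enqueue [6]
  #9 pop 2: in=⊤ → ⊤ (was ⊥); enqueue []
  #10 pop 5: in=⊤ → ⊤ (was 0); enqueue [0,2]
  #11 pop 6: in=⊤ → − (no change)
  #12 pop 0: in=⊤ → ⊤ (was 0); enqueue [6]
  #13 pop 2: in=⊤ → ⊤ (no change)
  #14 pop 6: in=⊤ → − (no change)

Fixpoint:
  val[0] = ⊤
  val[1] = 0
  val[2] = ⊤
  val[3] = +
  val[4] = −
  val[5] = ⊤
  val[6] = −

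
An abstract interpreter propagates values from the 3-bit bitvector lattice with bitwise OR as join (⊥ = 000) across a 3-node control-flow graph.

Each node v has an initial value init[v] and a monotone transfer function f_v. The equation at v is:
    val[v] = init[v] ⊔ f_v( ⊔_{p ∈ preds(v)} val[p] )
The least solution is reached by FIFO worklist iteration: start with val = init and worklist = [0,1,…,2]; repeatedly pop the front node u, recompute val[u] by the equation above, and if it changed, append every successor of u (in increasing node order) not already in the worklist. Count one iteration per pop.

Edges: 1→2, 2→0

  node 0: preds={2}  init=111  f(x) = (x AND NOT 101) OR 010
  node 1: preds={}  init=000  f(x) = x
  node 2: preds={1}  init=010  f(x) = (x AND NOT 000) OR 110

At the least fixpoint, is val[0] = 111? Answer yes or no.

Trace (4 dequeues):
  [1] u=0 | in 010 | out 111 | ==
  [2] u=1 | in 000 | out 000 | ==
  [3] u=2 | in 000 | out 110 | prev 010 | push {0}
  [4] u=0 | in 110 | out 111 | ==

Converged values:
  [0] 111
  [1] 000
  [2] 110

yes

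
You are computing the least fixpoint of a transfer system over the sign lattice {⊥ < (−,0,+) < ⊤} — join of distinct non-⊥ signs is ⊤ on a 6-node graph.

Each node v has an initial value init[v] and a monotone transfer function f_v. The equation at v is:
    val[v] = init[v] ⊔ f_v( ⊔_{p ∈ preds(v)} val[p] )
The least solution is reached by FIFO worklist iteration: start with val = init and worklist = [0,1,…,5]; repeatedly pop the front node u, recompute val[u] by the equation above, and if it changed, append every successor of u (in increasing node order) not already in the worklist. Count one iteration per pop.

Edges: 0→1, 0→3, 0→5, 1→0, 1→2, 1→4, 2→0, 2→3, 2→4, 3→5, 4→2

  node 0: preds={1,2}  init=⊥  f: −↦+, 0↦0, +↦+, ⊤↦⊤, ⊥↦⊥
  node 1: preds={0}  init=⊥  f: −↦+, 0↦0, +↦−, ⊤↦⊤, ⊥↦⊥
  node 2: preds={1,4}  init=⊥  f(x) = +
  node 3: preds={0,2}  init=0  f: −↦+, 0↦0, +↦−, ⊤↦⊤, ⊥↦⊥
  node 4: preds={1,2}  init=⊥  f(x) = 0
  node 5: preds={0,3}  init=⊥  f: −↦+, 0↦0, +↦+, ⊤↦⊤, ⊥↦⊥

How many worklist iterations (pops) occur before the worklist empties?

Iteration log — 20 steps:
  step 1. node 0  ⊔preds=⊥  new=⊥  stable
  step 2. node 1  ⊔preds=⊥  new=⊥  stable
  step 3. node 2  ⊔preds=⊥  new=+  old=⊥  +wl: 0
  step 4. node 3  ⊔preds=+  new=⊤  old=0  +wl: 
  step 5. node 4  ⊔preds=+  new=0  old=⊥  +wl: 2
  step 6. node 5  ⊔preds=⊤  new=⊤  old=⊥  +wl: 
  step 7. node 0  ⊔preds=+  new=+  old=⊥  +wl: 1,3,5
  step 8. node 2  ⊔preds=0  new=+  stable
  step 9. node 1  ⊔preds=+  new=−  old=⊥  +wl: 0,2,4
  step 10. node 3  ⊔preds=+  new=⊤  stable
  step 11. node 5  ⊔preds=⊤  new=⊤  stable
  step 12. node 0  ⊔preds=⊤  new=⊤  old=+  +wl: 1,3,5
  step 13. node 2  ⊔preds=⊤  new=+  stable
  step 14. node 4  ⊔preds=⊤  new=0  stable
  step 15. node 1  ⊔preds=⊤  new=⊤  old=−  +wl: 0,2,4
  step 16. node 3  ⊔preds=⊤  new=⊤  stable
  step 17. node 5  ⊔preds=⊤  new=⊤  stable
  step 18. node 0  ⊔preds=⊤  new=⊤  stable
  step 19. node 2  ⊔preds=⊤  new=+  stable
  step 20. node 4  ⊔preds=⊤  new=0  stable

Least fixpoint reached:
  node 0: ⊤
  node 1: ⊤
  node 2: +
  node 3: ⊤
  node 4: 0
  node 5: ⊤

20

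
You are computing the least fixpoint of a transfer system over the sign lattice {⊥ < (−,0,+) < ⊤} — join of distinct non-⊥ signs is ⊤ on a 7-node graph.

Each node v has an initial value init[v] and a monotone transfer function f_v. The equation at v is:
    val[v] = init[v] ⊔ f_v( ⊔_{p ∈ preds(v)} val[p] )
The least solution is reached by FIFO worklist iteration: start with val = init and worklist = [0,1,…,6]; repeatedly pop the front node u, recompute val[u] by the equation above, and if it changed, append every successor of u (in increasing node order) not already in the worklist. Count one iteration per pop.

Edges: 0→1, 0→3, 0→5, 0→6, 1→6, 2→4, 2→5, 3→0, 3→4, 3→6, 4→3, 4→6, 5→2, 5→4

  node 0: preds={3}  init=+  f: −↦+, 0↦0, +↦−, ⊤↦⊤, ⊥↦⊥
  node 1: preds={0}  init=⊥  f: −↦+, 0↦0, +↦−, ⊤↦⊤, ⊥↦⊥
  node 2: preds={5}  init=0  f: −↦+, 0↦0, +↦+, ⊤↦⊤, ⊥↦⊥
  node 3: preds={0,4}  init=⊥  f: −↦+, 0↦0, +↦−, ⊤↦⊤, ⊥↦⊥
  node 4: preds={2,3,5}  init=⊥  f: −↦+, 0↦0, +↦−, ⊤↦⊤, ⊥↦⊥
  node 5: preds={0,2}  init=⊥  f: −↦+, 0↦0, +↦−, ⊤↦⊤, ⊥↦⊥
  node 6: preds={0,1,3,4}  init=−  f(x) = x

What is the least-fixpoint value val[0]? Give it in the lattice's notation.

⊤

Trace (17 dequeues):
  [1] u=0 | in ⊥ | out + | ==
  [2] u=1 | in + | out − | prev ⊥ | push {}
  [3] u=2 | in ⊥ | out 0 | ==
  [4] u=3 | in + | out − | prev ⊥ | push {0}
  [5] u=4 | in ⊤ | out ⊤ | prev ⊥ | push {3}
  [6] u=5 | in ⊤ | out ⊤ | prev ⊥ | push {2,4}
  [7] u=6 | in ⊤ | out ⊤ | prev − | push {}
  [8] u=0 | in − | out + | ==
  [9] u=3 | in ⊤ | out ⊤ | prev − | push {0,6}
  [10] u=2 | in ⊤ | out ⊤ | prev 0 | push {5}
  [11] u=4 | in ⊤ | out ⊤ | ==
  [12] u=0 | in ⊤ | out ⊤ | prev + | push {1,3}
  [13] u=6 | in ⊤ | out ⊤ | ==
  [14] u=5 | in ⊤ | out ⊤ | ==
  [15] u=1 | in ⊤ | out ⊤ | prev − | push {6}
  [16] u=3 | in ⊤ | out ⊤ | ==
  [17] u=6 | in ⊤ | out ⊤ | ==

Converged values:
  [0] ⊤
  [1] ⊤
  [2] ⊤
  [3] ⊤
  [4] ⊤
  [5] ⊤
  [6] ⊤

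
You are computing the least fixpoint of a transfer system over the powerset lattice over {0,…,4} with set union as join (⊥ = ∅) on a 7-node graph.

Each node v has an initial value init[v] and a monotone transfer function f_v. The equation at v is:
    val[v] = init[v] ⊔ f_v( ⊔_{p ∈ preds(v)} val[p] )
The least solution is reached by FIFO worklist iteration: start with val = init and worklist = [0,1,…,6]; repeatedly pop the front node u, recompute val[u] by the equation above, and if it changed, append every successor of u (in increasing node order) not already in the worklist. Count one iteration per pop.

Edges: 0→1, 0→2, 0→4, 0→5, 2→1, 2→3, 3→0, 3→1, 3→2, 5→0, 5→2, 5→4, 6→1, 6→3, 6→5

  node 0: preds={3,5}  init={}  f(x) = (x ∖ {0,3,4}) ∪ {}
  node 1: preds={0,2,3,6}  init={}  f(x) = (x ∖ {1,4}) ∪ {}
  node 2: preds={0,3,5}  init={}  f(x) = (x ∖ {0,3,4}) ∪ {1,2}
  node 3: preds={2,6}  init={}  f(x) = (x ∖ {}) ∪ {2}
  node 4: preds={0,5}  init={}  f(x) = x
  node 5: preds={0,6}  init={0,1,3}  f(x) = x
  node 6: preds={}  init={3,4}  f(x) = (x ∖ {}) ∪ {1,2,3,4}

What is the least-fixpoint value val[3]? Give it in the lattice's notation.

{1,2,3,4}

Iteration log — 17 steps:
  step 1. node 0  ⊔preds={0,1,3}  new={1}  old={}  +wl: 
  step 2. node 1  ⊔preds={1,3,4}  new={3}  old={}  +wl: 
  step 3. node 2  ⊔preds={0,1,3}  new={1,2}  old={}  +wl: 1
  step 4. node 3  ⊔preds={1,2,3,4}  new={1,2,3,4}  old={}  +wl: 0,2
  step 5. node 4  ⊔preds={0,1,3}  new={0,1,3}  old={}  +wl: 
  step 6. node 5  ⊔preds={1,3,4}  new={0,1,3,4}  old={0,1,3}  +wl: 4
  step 7. node 6  ⊔preds={}  new={1,2,3,4}  old={3,4}  +wl: 3,5
  step 8. node 1  ⊔preds={1,2,3,4}  new={2,3}  old={3}  +wl: 
  step 9. node 0  ⊔preds={0,1,2,3,4}  new={1,2}  old={1}  +wl: 1
  step 10. node 2  ⊔preds={0,1,2,3,4}  new={1,2}  stable
  step 11. node 4  ⊔preds={0,1,2,3,4}  new={0,1,2,3,4}  old={0,1,3}  +wl: 
  step 12. node 3  ⊔preds={1,2,3,4}  new={1,2,3,4}  stable
  step 13. node 5  ⊔preds={1,2,3,4}  new={0,1,2,3,4}  old={0,1,3,4}  +wl: 0,2,4
  step 14. node 1  ⊔preds={1,2,3,4}  new={2,3}  stable
  step 15. node 0  ⊔preds={0,1,2,3,4}  new={1,2}  stable
  step 16. node 2  ⊔preds={0,1,2,3,4}  new={1,2}  stable
  step 17. node 4  ⊔preds={0,1,2,3,4}  new={0,1,2,3,4}  stable

Least fixpoint reached:
  node 0: {1,2}
  node 1: {2,3}
  node 2: {1,2}
  node 3: {1,2,3,4}
  node 4: {0,1,2,3,4}
  node 5: {0,1,2,3,4}
  node 6: {1,2,3,4}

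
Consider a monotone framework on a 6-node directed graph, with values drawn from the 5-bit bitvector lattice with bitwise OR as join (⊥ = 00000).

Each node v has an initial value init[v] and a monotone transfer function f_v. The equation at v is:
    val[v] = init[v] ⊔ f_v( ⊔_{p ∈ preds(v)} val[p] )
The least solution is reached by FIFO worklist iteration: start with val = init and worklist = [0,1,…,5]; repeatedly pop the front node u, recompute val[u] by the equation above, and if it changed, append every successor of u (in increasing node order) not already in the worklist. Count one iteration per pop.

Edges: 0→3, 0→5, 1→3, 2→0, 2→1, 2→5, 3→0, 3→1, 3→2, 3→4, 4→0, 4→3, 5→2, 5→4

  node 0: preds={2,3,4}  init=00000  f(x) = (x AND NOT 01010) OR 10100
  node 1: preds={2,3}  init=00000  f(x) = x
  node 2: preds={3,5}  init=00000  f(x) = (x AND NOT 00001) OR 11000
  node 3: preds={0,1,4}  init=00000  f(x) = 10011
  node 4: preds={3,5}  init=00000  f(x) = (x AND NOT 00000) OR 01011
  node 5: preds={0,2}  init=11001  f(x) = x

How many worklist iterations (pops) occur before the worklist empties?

17

Worklist (17 pops):
  #1 pop 0: in=00000 → 10100 (was 00000); enqueue []
  #2 pop 1: in=00000 → 00000 (no change)
  #3 pop 2: in=11001 → 11000 (was 00000); enqueue [0,1]
  #4 pop 3: in=10100 → 10011 (was 00000); enqueue [2]
  #5 pop 4: in=11011 → 11011 (was 00000); enqueue [3]
  #6 pop 5: in=11100 → 11101 (was 11001); enqueue [4]
  #7 pop 0: in=11011 → 10101 (was 10100); enqueue [5]
  #8 pop 1: in=11011 → 11011 (was 00000); enqueue []
  #9 pop 2: in=11111 → 11110 (was 11000); enqueue [0,1]
  #10 pop 3: in=11111 → 10011 (no change)
  #11 pop 4: in=11111 → 11111 (was 11011); enqueue [3]
  #12 pop 5: in=11111 → 11111 (was 11101); enqueue [2,4]
  #13 pop 0: in=11111 → 10101 (no change)
  #14 pop 1: in=11111 → 11111 (was 11011); enqueue []
  #15 pop 3: in=11111 → 10011 (no change)
  #16 pop 2: in=11111 → 11110 (no change)
  #17 pop 4: in=11111 → 11111 (no change)

Fixpoint:
  val[0] = 10101
  val[1] = 11111
  val[2] = 11110
  val[3] = 10011
  val[4] = 11111
  val[5] = 11111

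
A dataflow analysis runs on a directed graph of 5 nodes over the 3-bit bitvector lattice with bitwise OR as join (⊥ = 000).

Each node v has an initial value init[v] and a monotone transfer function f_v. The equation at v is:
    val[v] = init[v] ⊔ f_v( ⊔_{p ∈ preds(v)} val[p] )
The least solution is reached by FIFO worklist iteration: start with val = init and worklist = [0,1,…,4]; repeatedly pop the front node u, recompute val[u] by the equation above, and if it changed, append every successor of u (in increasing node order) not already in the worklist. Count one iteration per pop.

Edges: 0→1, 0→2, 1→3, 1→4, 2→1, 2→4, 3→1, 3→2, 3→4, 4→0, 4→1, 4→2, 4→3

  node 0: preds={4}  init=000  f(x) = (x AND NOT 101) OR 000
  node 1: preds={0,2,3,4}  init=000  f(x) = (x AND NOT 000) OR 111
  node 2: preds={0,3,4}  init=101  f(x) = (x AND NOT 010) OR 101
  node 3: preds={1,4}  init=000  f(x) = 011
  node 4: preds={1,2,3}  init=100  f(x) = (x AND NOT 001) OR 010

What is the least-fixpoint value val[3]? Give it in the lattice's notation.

Worklist (11 pops):
  #1 pop 0: in=100 → 000 (no change)
  #2 pop 1: in=101 → 111 (was 000); enqueue []
  #3 pop 2: in=100 → 101 (no change)
  #4 pop 3: in=111 → 011 (was 000); enqueue [1,2]
  #5 pop 4: in=111 → 110 (was 100); enqueue [0,3]
  #6 pop 1: in=111 → 111 (no change)
  #7 pop 2: in=111 → 101 (no change)
  #8 pop 0: in=110 → 010 (was 000); enqueue [1,2]
  #9 pop 3: in=111 → 011 (no change)
  #10 pop 1: in=111 → 111 (no change)
  #11 pop 2: in=111 → 101 (no change)

Fixpoint:
  val[0] = 010
  val[1] = 111
  val[2] = 101
  val[3] = 011
  val[4] = 110

011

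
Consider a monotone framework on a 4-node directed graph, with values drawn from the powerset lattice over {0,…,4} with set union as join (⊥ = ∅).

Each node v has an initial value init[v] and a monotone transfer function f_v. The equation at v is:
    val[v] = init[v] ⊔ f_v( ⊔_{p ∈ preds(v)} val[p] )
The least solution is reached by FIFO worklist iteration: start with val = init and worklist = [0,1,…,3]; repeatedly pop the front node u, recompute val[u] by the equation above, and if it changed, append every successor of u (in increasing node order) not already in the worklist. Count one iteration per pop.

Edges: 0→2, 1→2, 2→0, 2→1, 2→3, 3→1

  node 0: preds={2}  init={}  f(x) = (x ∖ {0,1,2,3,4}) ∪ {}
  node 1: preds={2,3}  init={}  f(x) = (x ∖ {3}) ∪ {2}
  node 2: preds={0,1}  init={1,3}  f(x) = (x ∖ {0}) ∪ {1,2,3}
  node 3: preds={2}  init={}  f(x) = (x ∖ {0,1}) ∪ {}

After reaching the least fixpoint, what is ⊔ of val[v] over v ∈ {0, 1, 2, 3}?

{1,2,3}

Trace (6 dequeues):
  [1] u=0 | in {1,3} | out {} | ==
  [2] u=1 | in {1,3} | out {1,2} | prev {} | push {}
  [3] u=2 | in {1,2} | out {1,2,3} | prev {1,3} | push {0,1}
  [4] u=3 | in {1,2,3} | out {2,3} | prev {} | push {}
  [5] u=0 | in {1,2,3} | out {} | ==
  [6] u=1 | in {1,2,3} | out {1,2} | ==

Converged values:
  [0] {}
  [1] {1,2}
  [2] {1,2,3}
  [3] {2,3}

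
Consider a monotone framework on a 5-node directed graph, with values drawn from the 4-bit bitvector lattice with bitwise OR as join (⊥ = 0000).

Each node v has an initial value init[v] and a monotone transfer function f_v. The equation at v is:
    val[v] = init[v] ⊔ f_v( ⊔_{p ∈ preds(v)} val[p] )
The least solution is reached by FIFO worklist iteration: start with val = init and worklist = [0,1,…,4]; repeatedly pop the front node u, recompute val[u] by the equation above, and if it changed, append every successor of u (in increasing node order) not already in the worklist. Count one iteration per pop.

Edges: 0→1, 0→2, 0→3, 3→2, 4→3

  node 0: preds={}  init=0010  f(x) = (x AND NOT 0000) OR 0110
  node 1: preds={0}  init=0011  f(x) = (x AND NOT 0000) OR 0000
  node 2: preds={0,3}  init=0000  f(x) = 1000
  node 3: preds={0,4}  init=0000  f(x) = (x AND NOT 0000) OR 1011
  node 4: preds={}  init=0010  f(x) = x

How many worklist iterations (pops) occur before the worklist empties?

Iteration log — 6 steps:
  step 1. node 0  ⊔preds=0000  new=0110  old=0010  +wl: 
  step 2. node 1  ⊔preds=0110  new=0111  old=0011  +wl: 
  step 3. node 2  ⊔preds=0110  new=1000  old=0000  +wl: 
  step 4. node 3  ⊔preds=0110  new=1111  old=0000  +wl: 2
  step 5. node 4  ⊔preds=0000  new=0010  stable
  step 6. node 2  ⊔preds=1111  new=1000  stable

Least fixpoint reached:
  node 0: 0110
  node 1: 0111
  node 2: 1000
  node 3: 1111
  node 4: 0010

6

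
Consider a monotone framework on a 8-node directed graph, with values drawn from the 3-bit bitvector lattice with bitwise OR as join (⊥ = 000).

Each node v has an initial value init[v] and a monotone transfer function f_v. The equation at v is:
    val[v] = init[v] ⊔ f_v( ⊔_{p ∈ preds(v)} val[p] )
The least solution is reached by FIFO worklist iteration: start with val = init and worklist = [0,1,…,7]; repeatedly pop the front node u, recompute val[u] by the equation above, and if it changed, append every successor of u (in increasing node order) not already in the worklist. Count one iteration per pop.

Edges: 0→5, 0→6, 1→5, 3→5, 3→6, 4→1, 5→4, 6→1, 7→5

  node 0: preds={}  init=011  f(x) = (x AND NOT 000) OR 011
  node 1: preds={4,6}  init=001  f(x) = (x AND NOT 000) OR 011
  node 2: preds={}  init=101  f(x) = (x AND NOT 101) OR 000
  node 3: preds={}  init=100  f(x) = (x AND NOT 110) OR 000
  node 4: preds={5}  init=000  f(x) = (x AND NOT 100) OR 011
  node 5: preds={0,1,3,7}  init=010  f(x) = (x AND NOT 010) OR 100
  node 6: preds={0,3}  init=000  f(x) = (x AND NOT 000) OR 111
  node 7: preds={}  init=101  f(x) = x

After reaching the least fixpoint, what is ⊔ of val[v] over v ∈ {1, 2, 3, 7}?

Worklist (11 pops):
  #1 pop 0: in=000 → 011 (no change)
  #2 pop 1: in=000 → 011 (was 001); enqueue []
  #3 pop 2: in=000 → 101 (no change)
  #4 pop 3: in=000 → 100 (no change)
  #5 pop 4: in=010 → 011 (was 000); enqueue [1]
  #6 pop 5: in=111 → 111 (was 010); enqueue [4]
  #7 pop 6: in=111 → 111 (was 000); enqueue []
  #8 pop 7: in=000 → 101 (no change)
  #9 pop 1: in=111 → 111 (was 011); enqueue [5]
  #10 pop 4: in=111 → 011 (no change)
  #11 pop 5: in=111 → 111 (no change)

Fixpoint:
  val[0] = 011
  val[1] = 111
  val[2] = 101
  val[3] = 100
  val[4] = 011
  val[5] = 111
  val[6] = 111
  val[7] = 101

111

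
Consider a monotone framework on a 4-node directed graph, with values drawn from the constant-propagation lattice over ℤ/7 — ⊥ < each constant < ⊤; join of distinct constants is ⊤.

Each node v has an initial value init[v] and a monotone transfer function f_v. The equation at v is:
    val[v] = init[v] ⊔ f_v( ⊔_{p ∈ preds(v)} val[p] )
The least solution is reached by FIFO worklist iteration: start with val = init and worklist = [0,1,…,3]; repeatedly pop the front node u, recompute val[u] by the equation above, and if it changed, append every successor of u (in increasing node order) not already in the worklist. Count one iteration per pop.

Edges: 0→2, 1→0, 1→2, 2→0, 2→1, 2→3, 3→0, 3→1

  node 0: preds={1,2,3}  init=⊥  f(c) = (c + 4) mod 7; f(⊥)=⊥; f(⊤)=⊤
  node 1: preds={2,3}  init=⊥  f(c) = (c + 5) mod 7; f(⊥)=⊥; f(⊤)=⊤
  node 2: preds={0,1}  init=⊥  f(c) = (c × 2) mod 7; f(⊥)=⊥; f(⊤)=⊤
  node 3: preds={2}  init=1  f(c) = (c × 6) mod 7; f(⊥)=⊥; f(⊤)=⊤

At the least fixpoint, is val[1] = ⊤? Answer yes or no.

yes

Iteration log — 8 steps:
  step 1. node 0  ⊔preds=1  new=5  old=⊥  +wl: 
  step 2. node 1  ⊔preds=1  new=6  old=⊥  +wl: 0
  step 3. node 2  ⊔preds=⊤  new=⊤  old=⊥  +wl: 1
  step 4. node 3  ⊔preds=⊤  new=⊤  old=1  +wl: 
  step 5. node 0  ⊔preds=⊤  new=⊤  old=5  +wl: 2
  step 6. node 1  ⊔preds=⊤  new=⊤  old=6  +wl: 0
  step 7. node 2  ⊔preds=⊤  new=⊤  stable
  step 8. node 0  ⊔preds=⊤  new=⊤  stable

Least fixpoint reached:
  node 0: ⊤
  node 1: ⊤
  node 2: ⊤
  node 3: ⊤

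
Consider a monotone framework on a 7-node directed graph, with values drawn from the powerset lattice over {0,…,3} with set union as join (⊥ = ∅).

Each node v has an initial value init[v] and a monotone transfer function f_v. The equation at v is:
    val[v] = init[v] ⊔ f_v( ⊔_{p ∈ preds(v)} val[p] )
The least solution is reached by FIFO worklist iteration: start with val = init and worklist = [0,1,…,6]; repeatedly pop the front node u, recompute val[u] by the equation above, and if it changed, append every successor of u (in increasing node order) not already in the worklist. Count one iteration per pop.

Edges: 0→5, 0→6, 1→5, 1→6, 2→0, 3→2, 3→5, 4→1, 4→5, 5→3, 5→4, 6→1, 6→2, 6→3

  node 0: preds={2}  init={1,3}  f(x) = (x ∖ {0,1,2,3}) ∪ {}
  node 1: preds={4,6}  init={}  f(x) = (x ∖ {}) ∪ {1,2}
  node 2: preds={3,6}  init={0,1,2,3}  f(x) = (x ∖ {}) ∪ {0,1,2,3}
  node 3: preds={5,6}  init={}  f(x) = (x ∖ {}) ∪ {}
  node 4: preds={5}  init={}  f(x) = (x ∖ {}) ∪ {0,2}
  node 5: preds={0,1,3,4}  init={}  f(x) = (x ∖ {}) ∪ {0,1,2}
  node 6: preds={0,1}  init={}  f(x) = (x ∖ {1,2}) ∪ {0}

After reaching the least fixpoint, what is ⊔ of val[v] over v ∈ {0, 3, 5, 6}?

Worklist (14 pops):
  #1 pop 0: in={0,1,2,3} → {1,3} (no change)
  #2 pop 1: in={} → {1,2} (was {}); enqueue []
  #3 pop 2: in={} → {0,1,2,3} (no change)
  #4 pop 3: in={} → {} (no change)
  #5 pop 4: in={} → {0,2} (was {}); enqueue [1]
  #6 pop 5: in={0,1,2,3} → {0,1,2,3} (was {}); enqueue [3,4]
  #7 pop 6: in={1,2,3} → {0,3} (was {}); enqueue [2]
  #8 pop 1: in={0,2,3} → {0,1,2,3} (was {1,2}); enqueue [5,6]
  #9 pop 3: in={0,1,2,3} → {0,1,2,3} (was {}); enqueue []
  #10 pop 4: in={0,1,2,3} → {0,1,2,3} (was {0,2}); enqueue [1]
  #11 pop 2: in={0,1,2,3} → {0,1,2,3} (no change)
  #12 pop 5: in={0,1,2,3} → {0,1,2,3} (no change)
  #13 pop 6: in={0,1,2,3} → {0,3} (no change)
  #14 pop 1: in={0,1,2,3} → {0,1,2,3} (no change)

Fixpoint:
  val[0] = {1,3}
  val[1] = {0,1,2,3}
  val[2] = {0,1,2,3}
  val[3] = {0,1,2,3}
  val[4] = {0,1,2,3}
  val[5] = {0,1,2,3}
  val[6] = {0,3}

{0,1,2,3}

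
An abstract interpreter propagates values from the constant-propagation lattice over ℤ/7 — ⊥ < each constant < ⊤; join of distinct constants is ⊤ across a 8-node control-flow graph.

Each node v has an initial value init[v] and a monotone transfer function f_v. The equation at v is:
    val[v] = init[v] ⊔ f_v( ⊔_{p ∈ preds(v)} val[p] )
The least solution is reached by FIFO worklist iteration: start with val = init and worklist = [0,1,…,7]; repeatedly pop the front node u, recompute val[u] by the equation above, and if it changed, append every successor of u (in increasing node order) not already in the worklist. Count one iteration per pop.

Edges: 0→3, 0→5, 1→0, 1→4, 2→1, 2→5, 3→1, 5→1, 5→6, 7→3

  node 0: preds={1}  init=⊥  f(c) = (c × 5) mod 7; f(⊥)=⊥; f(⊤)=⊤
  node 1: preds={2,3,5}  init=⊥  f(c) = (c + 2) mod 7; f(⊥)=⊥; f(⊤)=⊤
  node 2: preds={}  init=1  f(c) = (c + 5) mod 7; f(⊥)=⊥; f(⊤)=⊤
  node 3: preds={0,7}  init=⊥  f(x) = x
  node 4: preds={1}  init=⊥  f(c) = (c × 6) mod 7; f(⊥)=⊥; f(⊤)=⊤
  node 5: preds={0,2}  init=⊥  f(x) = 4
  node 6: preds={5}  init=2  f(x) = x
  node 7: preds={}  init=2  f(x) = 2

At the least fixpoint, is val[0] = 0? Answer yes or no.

no

Trace (17 dequeues):
  [1] u=0 | in ⊥ | out ⊥ | ==
  [2] u=1 | in 1 | out 3 | prev ⊥ | push {0}
  [3] u=2 | in ⊥ | out 1 | ==
  [4] u=3 | in 2 | out 2 | prev ⊥ | push {1}
  [5] u=4 | in 3 | out 4 | prev ⊥ | push {}
  [6] u=5 | in 1 | out 4 | prev ⊥ | push {}
  [7] u=6 | in 4 | out ⊤ | prev 2 | push {}
  [8] u=7 | in ⊥ | out 2 | ==
  [9] u=0 | in 3 | out 1 | prev ⊥ | push {3,5}
  [10] u=1 | in ⊤ | out ⊤ | prev 3 | push {0,4}
  [11] u=3 | in ⊤ | out ⊤ | prev 2 | push {1}
  [12] u=5 | in 1 | out 4 | ==
  [13] u=0 | in ⊤ | out ⊤ | prev 1 | push {3,5}
  [14] u=4 | in ⊤ | out ⊤ | prev 4 | push {}
  [15] u=1 | in ⊤ | out ⊤ | ==
  [16] u=3 | in ⊤ | out ⊤ | ==
  [17] u=5 | in ⊤ | out 4 | ==

Converged values:
  [0] ⊤
  [1] ⊤
  [2] 1
  [3] ⊤
  [4] ⊤
  [5] 4
  [6] ⊤
  [7] 2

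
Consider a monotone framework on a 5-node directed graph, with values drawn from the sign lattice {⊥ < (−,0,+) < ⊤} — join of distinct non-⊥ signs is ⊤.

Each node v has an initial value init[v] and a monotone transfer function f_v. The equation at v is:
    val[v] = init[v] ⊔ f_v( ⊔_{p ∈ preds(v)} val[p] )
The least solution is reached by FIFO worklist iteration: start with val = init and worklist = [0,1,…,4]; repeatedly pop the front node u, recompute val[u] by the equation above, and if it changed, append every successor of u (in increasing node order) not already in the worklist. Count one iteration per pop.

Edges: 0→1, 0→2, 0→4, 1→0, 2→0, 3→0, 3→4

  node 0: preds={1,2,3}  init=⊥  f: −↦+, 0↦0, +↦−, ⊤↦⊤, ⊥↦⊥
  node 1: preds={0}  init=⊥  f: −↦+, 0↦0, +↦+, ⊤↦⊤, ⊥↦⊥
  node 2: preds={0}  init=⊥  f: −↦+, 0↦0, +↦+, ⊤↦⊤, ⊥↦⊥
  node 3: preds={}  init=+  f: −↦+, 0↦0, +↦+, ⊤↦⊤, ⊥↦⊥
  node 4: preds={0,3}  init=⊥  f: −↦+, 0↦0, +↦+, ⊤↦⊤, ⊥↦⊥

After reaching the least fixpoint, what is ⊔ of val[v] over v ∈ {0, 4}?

Trace (6 dequeues):
  [1] u=0 | in + | out − | prev ⊥ | push {}
  [2] u=1 | in − | out + | prev ⊥ | push {0}
  [3] u=2 | in − | out + | prev ⊥ | push {}
  [4] u=3 | in ⊥ | out + | ==
  [5] u=4 | in ⊤ | out ⊤ | prev ⊥ | push {}
  [6] u=0 | in + | out − | ==

Converged values:
  [0] −
  [1] +
  [2] +
  [3] +
  [4] ⊤

⊤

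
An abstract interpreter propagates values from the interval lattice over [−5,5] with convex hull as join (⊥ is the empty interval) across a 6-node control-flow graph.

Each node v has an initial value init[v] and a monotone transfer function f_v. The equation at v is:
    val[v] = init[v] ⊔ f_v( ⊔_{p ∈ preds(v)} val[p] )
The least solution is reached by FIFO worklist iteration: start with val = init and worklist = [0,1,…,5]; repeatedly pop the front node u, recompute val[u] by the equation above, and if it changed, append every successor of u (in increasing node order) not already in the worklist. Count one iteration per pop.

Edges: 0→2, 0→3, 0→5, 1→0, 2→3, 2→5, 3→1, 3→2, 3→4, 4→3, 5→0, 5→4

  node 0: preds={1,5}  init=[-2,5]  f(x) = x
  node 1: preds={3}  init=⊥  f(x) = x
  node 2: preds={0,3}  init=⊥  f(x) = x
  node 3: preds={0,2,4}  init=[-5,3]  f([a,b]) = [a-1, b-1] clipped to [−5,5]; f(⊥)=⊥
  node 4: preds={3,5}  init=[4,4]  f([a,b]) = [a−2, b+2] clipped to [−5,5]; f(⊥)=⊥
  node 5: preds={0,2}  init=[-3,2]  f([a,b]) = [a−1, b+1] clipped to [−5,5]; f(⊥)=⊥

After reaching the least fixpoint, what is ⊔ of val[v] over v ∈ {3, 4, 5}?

[-5,5]

Iteration log — 13 steps:
  step 1. node 0  ⊔preds=[-3,2]  new=[-3,5]  old=[-2,5]  +wl: 
  step 2. node 1  ⊔preds=[-5,3]  new=[-5,3]  old=⊥  +wl: 0
  step 3. node 2  ⊔preds=[-5,5]  new=[-5,5]  old=⊥  +wl: 
  step 4. node 3  ⊔preds=[-5,5]  new=[-5,4]  old=[-5,3]  +wl: 1,2
  step 5. node 4  ⊔preds=[-5,4]  new=[-5,5]  old=[4,4]  +wl: 3
  step 6. node 5  ⊔preds=[-5,5]  new=[-5,5]  old=[-3,2]  +wl: 4
  step 7. node 0  ⊔preds=[-5,5]  new=[-5,5]  old=[-3,5]  +wl: 5
  step 8. node 1  ⊔preds=[-5,4]  new=[-5,4]  old=[-5,3]  +wl: 0
  step 9. node 2  ⊔preds=[-5,5]  new=[-5,5]  stable
  step 10. node 3  ⊔preds=[-5,5]  new=[-5,4]  stable
  step 11. node 4  ⊔preds=[-5,5]  new=[-5,5]  stable
  step 12. node 5  ⊔preds=[-5,5]  new=[-5,5]  stable
  step 13. node 0  ⊔preds=[-5,5]  new=[-5,5]  stable

Least fixpoint reached:
  node 0: [-5,5]
  node 1: [-5,4]
  node 2: [-5,5]
  node 3: [-5,4]
  node 4: [-5,5]
  node 5: [-5,5]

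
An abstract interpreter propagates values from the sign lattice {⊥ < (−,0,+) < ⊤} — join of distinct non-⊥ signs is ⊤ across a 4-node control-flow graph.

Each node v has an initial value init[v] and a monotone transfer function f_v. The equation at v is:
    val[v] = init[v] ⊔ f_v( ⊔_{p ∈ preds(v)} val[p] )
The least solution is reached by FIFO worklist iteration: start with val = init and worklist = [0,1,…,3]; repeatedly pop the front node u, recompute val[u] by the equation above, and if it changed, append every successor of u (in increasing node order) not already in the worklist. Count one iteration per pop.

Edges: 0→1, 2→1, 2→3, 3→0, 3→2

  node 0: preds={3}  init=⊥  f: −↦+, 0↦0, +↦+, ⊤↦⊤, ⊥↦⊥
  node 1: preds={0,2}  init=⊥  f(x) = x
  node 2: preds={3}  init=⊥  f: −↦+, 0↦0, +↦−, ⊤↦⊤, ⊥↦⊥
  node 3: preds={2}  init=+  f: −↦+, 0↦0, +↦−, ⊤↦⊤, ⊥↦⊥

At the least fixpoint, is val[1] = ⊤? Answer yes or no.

yes

Iteration log — 5 steps:
  step 1. node 0  ⊔preds=+  new=+  old=⊥  +wl: 
  step 2. node 1  ⊔preds=+  new=+  old=⊥  +wl: 
  step 3. node 2  ⊔preds=+  new=−  old=⊥  +wl: 1
  step 4. node 3  ⊔preds=−  new=+  stable
  step 5. node 1  ⊔preds=⊤  new=⊤  old=+  +wl: 

Least fixpoint reached:
  node 0: +
  node 1: ⊤
  node 2: −
  node 3: +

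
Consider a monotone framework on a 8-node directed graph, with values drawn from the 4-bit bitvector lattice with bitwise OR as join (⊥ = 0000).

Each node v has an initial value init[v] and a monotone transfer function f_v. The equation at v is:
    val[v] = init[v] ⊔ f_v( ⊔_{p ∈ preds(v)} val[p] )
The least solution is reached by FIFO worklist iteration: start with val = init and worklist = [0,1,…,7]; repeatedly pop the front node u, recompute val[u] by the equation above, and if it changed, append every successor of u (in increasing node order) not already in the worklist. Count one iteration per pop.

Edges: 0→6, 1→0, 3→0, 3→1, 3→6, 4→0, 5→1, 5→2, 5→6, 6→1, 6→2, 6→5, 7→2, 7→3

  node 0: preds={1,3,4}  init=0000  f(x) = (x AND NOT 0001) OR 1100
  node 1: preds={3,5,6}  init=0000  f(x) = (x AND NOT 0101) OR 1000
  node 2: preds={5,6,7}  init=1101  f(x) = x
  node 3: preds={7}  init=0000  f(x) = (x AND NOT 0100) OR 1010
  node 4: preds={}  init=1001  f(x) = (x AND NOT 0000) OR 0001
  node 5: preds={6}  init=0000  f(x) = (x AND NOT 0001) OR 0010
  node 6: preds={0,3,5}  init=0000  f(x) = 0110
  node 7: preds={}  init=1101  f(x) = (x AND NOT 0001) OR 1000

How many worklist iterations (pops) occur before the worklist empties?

16

Trace (16 dequeues):
  [1] u=0 | in 1001 | out 1100 | prev 0000 | push {}
  [2] u=1 | in 0000 | out 1000 | prev 0000 | push {0}
  [3] u=2 | in 1101 | out 1101 | ==
  [4] u=3 | in 1101 | out 1011 | prev 0000 | push {1}
  [5] u=4 | in 0000 | out 1001 | ==
  [6] u=5 | in 0000 | out 0010 | prev 0000 | push {2}
  [7] u=6 | in 1111 | out 0110 | prev 0000 | push {5}
  [8] u=7 | in 0000 | out 1101 | ==
  [9] u=0 | in 1011 | out 1110 | prev 1100 | push {6}
  [10] u=1 | in 1111 | out 1010 | prev 1000 | push {0}
  [11] u=2 | in 1111 | out 1111 | prev 1101 | push {}
  [12] u=5 | in 0110 | out 0110 | prev 0010 | push {1,2}
  [13] u=6 | in 1111 | out 0110 | ==
  [14] u=0 | in 1011 | out 1110 | ==
  [15] u=1 | in 1111 | out 1010 | ==
  [16] u=2 | in 1111 | out 1111 | ==

Converged values:
  [0] 1110
  [1] 1010
  [2] 1111
  [3] 1011
  [4] 1001
  [5] 0110
  [6] 0110
  [7] 1101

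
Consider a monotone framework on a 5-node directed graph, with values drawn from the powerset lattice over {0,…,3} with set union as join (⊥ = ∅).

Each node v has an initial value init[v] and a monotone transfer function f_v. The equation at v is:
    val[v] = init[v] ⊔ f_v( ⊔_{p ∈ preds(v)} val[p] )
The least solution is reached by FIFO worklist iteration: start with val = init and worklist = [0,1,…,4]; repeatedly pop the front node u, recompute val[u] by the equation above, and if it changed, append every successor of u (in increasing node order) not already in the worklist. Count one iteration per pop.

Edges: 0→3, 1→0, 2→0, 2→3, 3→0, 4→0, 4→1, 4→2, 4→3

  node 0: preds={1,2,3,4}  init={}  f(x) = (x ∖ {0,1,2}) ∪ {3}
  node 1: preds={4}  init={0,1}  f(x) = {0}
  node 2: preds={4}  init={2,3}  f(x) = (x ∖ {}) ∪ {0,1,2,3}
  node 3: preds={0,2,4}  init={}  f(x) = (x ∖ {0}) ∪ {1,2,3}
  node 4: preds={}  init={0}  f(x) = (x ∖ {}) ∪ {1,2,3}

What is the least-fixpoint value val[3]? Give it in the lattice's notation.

Trace (9 dequeues):
  [1] u=0 | in {0,1,2,3} | out {3} | prev {} | push {}
  [2] u=1 | in {0} | out {0,1} | ==
  [3] u=2 | in {0} | out {0,1,2,3} | prev {2,3} | push {0}
  [4] u=3 | in {0,1,2,3} | out {1,2,3} | prev {} | push {}
  [5] u=4 | in {} | out {0,1,2,3} | prev {0} | push {1,2,3}
  [6] u=0 | in {0,1,2,3} | out {3} | ==
  [7] u=1 | in {0,1,2,3} | out {0,1} | ==
  [8] u=2 | in {0,1,2,3} | out {0,1,2,3} | ==
  [9] u=3 | in {0,1,2,3} | out {1,2,3} | ==

Converged values:
  [0] {3}
  [1] {0,1}
  [2] {0,1,2,3}
  [3] {1,2,3}
  [4] {0,1,2,3}

{1,2,3}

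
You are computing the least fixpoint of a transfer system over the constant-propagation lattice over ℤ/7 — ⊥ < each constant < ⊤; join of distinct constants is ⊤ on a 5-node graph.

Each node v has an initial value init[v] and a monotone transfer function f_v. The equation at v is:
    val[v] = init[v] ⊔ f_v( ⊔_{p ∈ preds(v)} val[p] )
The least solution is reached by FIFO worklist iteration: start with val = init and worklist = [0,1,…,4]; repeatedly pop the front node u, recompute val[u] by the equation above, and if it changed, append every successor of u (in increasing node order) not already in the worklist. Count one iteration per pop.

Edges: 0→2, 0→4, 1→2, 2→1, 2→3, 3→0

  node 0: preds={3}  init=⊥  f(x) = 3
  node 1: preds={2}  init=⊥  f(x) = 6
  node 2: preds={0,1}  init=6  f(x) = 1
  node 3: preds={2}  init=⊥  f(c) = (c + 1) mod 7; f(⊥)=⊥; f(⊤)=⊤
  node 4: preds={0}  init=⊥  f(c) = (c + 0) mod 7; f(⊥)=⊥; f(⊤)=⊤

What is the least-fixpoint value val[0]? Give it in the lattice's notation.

Worklist (7 pops):
  #1 pop 0: in=⊥ → 3 (was ⊥); enqueue []
  #2 pop 1: in=6 → 6 (was ⊥); enqueue []
  #3 pop 2: in=⊤ → ⊤ (was 6); enqueue [1]
  #4 pop 3: in=⊤ → ⊤ (was ⊥); enqueue [0]
  #5 pop 4: in=3 → 3 (was ⊥); enqueue []
  #6 pop 1: in=⊤ → 6 (no change)
  #7 pop 0: in=⊤ → 3 (no change)

Fixpoint:
  val[0] = 3
  val[1] = 6
  val[2] = ⊤
  val[3] = ⊤
  val[4] = 3

3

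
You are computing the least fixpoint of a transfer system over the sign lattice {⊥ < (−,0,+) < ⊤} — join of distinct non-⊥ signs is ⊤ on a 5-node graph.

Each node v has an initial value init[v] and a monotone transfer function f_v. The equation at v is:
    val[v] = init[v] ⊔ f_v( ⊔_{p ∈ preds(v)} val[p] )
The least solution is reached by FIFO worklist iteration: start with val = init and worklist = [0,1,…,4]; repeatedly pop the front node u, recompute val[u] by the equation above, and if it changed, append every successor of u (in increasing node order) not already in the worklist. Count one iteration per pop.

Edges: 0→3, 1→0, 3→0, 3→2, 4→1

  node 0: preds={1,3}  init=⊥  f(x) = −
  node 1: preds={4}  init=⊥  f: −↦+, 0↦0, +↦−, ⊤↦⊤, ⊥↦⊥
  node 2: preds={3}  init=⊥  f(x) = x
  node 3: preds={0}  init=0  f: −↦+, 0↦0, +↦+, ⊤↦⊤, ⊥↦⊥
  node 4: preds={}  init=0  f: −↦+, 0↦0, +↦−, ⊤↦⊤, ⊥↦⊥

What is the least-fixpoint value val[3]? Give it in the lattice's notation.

Worklist (7 pops):
  #1 pop 0: in=0 → − (was ⊥); enqueue []
  #2 pop 1: in=0 → 0 (was ⊥); enqueue [0]
  #3 pop 2: in=0 → 0 (was ⊥); enqueue []
  #4 pop 3: in=− → ⊤ (was 0); enqueue [2]
  #5 pop 4: in=⊥ → 0 (no change)
  #6 pop 0: in=⊤ → − (no change)
  #7 pop 2: in=⊤ → ⊤ (was 0); enqueue []

Fixpoint:
  val[0] = −
  val[1] = 0
  val[2] = ⊤
  val[3] = ⊤
  val[4] = 0

⊤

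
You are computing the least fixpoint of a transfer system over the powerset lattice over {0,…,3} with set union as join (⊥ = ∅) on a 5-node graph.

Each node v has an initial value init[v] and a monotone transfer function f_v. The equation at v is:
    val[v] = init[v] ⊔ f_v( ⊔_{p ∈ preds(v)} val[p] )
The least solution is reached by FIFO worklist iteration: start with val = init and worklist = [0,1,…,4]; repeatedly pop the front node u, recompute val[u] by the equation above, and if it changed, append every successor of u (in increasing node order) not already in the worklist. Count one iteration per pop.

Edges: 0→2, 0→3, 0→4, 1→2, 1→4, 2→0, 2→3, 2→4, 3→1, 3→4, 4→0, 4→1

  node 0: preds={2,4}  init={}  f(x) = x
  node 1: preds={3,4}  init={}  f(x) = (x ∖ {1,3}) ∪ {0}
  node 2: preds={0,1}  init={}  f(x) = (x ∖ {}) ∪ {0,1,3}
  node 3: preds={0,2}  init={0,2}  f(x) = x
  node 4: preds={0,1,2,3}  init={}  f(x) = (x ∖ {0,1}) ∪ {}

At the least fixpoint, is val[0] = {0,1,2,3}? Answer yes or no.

yes

Worklist (10 pops):
  #1 pop 0: in={} → {} (no change)
  #2 pop 1: in={0,2} → {0,2} (was {}); enqueue []
  #3 pop 2: in={0,2} → {0,1,2,3} (was {}); enqueue [0]
  #4 pop 3: in={0,1,2,3} → {0,1,2,3} (was {0,2}); enqueue [1]
  #5 pop 4: in={0,1,2,3} → {2,3} (was {}); enqueue []
  #6 pop 0: in={0,1,2,3} → {0,1,2,3} (was {}); enqueue [2,3,4]
  #7 pop 1: in={0,1,2,3} → {0,2} (no change)
  #8 pop 2: in={0,1,2,3} → {0,1,2,3} (no change)
  #9 pop 3: in={0,1,2,3} → {0,1,2,3} (no change)
  #10 pop 4: in={0,1,2,3} → {2,3} (no change)

Fixpoint:
  val[0] = {0,1,2,3}
  val[1] = {0,2}
  val[2] = {0,1,2,3}
  val[3] = {0,1,2,3}
  val[4] = {2,3}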